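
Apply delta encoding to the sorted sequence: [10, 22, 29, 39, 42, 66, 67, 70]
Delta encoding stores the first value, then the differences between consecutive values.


First value: 10
Deltas:
  22 - 10 = 12
  29 - 22 = 7
  39 - 29 = 10
  42 - 39 = 3
  66 - 42 = 24
  67 - 66 = 1
  70 - 67 = 3


Delta encoded: [10, 12, 7, 10, 3, 24, 1, 3]


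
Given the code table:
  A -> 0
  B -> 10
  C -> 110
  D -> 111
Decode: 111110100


Decoding:
111 -> D
110 -> C
10 -> B
0 -> A


Result: DCBA


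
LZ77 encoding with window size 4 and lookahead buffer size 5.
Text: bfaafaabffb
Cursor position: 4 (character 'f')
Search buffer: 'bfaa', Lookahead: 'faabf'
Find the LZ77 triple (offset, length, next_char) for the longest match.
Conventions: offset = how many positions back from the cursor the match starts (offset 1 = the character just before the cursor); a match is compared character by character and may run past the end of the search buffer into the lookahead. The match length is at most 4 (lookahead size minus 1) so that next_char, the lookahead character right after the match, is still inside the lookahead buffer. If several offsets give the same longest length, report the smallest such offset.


Try each offset into the search buffer:
  offset=1 (pos 3, char 'a'): match length 0
  offset=2 (pos 2, char 'a'): match length 0
  offset=3 (pos 1, char 'f'): match length 3
  offset=4 (pos 0, char 'b'): match length 0
Longest match has length 3 at offset 3.
next_char = character at position 4 + 3 = 7 -> 'b'

Best match: offset=3, length=3 (matching 'faa' starting at position 1)
LZ77 triple: (3, 3, 'b')


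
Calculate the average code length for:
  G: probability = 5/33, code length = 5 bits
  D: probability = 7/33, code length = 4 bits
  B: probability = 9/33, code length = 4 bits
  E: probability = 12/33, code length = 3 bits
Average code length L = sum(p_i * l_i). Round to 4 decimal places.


Weighted contributions p_i * l_i:
  G: (5/33) * 5 = 25/33
  D: (7/33) * 4 = 28/33
  B: (9/33) * 4 = 36/33
  E: (12/33) * 3 = 36/33
Sum = (25 + 28 + 36 + 36)/33 = 125/33

L = 125/33 = 3.7879 bits/symbol


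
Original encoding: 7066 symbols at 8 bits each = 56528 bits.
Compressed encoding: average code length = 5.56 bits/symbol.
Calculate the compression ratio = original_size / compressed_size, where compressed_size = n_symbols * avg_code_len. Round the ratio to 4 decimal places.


original_size = n_symbols * orig_bits = 7066 * 8 = 56528 bits
compressed_size = n_symbols * avg_code_len = 7066 * 5.56 = 39286.96 bits
ratio = original_size / compressed_size = 56528 / 39286.96 = 1.4388

Compression ratio = 1.4388


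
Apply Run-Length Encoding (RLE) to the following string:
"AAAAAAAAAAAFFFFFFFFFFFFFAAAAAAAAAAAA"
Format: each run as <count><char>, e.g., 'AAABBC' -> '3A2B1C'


Scanning runs left to right:
  i=0: run of 'A' x 11 -> '11A'
  i=11: run of 'F' x 13 -> '13F'
  i=24: run of 'A' x 12 -> '12A'

RLE = 11A13F12A


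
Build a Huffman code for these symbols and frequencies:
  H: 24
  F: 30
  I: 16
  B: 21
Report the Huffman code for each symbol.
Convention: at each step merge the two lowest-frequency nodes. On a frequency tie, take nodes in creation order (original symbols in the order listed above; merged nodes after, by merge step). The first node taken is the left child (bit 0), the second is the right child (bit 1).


Huffman tree construction:
Step 1: Merge I(16) + B(21) = 37
Step 2: Merge H(24) + F(30) = 54
Step 3: Merge (I+B)(37) + (H+F)(54) = 91
Read each symbol's code off the tree from the root (left child = 0, right child = 1).

Codes:
  H: 10 (length 2)
  F: 11 (length 2)
  I: 00 (length 2)
  B: 01 (length 2)
Average code length: 182/91 = 2.0000 bits/symbol


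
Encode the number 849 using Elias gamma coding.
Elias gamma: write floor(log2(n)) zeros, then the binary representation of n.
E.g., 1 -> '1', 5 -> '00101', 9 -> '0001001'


num_bits = floor(log2(849)) + 1 = 10
leading_zeros = num_bits - 1 = 9
binary(849) = 1101010001

Elias gamma(849) = '000000000' + '1101010001' = 0000000001101010001 (19 bits)


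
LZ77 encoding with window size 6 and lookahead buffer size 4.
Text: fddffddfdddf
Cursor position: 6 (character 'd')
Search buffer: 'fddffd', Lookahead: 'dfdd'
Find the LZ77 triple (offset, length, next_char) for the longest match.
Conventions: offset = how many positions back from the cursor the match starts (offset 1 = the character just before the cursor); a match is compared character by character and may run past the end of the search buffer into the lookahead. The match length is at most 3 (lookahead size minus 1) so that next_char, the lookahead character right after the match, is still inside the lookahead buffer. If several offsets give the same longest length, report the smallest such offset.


Try each offset into the search buffer:
  offset=1 (pos 5, char 'd'): match length 1
  offset=2 (pos 4, char 'f'): match length 0
  offset=3 (pos 3, char 'f'): match length 0
  offset=4 (pos 2, char 'd'): match length 2
  offset=5 (pos 1, char 'd'): match length 1
  offset=6 (pos 0, char 'f'): match length 0
Longest match has length 2 at offset 4.
next_char = character at position 6 + 2 = 8 -> 'd'

Best match: offset=4, length=2 (matching 'df' starting at position 2)
LZ77 triple: (4, 2, 'd')


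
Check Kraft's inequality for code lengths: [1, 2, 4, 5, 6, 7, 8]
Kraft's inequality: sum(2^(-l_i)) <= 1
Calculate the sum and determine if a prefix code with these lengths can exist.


Sum = 2^(-1) + 2^(-2) + 2^(-4) + 2^(-5) + 2^(-6) + 2^(-7) + 2^(-8)
    = 0.5 + 0.25 + 0.0625 + 0.03125 + 0.015625 + 0.0078125 + 0.00390625
    = 223/256 = 0.87109375
Since 0.87109375 <= 1, Kraft's inequality IS satisfied.
A prefix code with these lengths CAN exist.

Kraft sum = 0.87109375. Satisfied.


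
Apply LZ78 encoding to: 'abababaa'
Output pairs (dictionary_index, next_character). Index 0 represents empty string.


LZ78 encoding steps:
Dictionary: {0: ''}
Step 1: w='' (idx 0), next='a' -> output (0, 'a'), add 'a' as idx 1
Step 2: w='' (idx 0), next='b' -> output (0, 'b'), add 'b' as idx 2
Step 3: w='a' (idx 1), next='b' -> output (1, 'b'), add 'ab' as idx 3
Step 4: w='ab' (idx 3), next='a' -> output (3, 'a'), add 'aba' as idx 4
Step 5: w='a' (idx 1), end of input -> output (1, '')


Encoded: [(0, 'a'), (0, 'b'), (1, 'b'), (3, 'a'), (1, '')]


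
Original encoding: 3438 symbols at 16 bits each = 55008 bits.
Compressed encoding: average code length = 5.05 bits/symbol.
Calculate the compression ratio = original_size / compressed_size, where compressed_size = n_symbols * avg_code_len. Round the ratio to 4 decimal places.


original_size = n_symbols * orig_bits = 3438 * 16 = 55008 bits
compressed_size = n_symbols * avg_code_len = 3438 * 5.05 = 17361.9 bits
ratio = original_size / compressed_size = 55008 / 17361.9 = 3.1683

Compression ratio = 3.1683


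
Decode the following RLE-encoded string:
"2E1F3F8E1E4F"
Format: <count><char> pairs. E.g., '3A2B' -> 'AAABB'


Expanding each <count><char> pair:
  2E -> 'EE'
  1F -> 'F'
  3F -> 'FFF'
  8E -> 'EEEEEEEE'
  1E -> 'E'
  4F -> 'FFFF'

Decoded = EEFFFFEEEEEEEEEFFFF


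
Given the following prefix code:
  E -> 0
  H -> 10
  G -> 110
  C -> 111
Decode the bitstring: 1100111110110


Decoding step by step:
Bits 110 -> G
Bits 0 -> E
Bits 111 -> C
Bits 110 -> G
Bits 110 -> G


Decoded message: GECGG


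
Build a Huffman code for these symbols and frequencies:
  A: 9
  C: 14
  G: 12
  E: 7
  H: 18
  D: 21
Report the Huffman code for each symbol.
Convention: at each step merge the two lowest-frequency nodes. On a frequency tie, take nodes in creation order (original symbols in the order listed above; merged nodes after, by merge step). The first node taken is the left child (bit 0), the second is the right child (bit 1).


Huffman tree construction:
Step 1: Merge E(7) + A(9) = 16
Step 2: Merge G(12) + C(14) = 26
Step 3: Merge (E+A)(16) + H(18) = 34
Step 4: Merge D(21) + (G+C)(26) = 47
Step 5: Merge ((E+A)+H)(34) + (D+(G+C))(47) = 81
Read each symbol's code off the tree from the root (left child = 0, right child = 1).

Codes:
  A: 001 (length 3)
  C: 111 (length 3)
  G: 110 (length 3)
  E: 000 (length 3)
  H: 01 (length 2)
  D: 10 (length 2)
Average code length: 204/81 = 2.5185 bits/symbol


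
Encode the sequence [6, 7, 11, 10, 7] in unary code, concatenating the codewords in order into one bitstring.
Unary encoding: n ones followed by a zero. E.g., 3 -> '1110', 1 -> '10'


Encode each number as n ones followed by a terminating 0:
  6 -> 1111110 (7 bits)
  7 -> 11111110 (8 bits)
  11 -> 111111111110 (12 bits)
  10 -> 11111111110 (11 bits)
  7 -> 11111110 (8 bits)
Total length = 7 + 8 + 12 + 11 + 8 = 46 bits.

Unary([6, 7, 11, 10, 7]) = 1111110111111101111111111101111111111011111110 (46 bits)


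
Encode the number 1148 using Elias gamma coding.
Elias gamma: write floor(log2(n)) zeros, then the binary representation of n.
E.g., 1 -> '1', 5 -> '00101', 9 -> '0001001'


num_bits = floor(log2(1148)) + 1 = 11
leading_zeros = num_bits - 1 = 10
binary(1148) = 10001111100

Elias gamma(1148) = '0000000000' + '10001111100' = 000000000010001111100 (21 bits)


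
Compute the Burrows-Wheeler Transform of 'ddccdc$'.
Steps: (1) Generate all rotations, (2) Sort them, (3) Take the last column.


Rotations (sorted):
  0: $ddccdc -> last char: c
  1: c$ddccd -> last char: d
  2: ccdc$dd -> last char: d
  3: cdc$ddc -> last char: c
  4: dc$ddcc -> last char: c
  5: dccdc$d -> last char: d
  6: ddccdc$ -> last char: $


BWT = cddccd$


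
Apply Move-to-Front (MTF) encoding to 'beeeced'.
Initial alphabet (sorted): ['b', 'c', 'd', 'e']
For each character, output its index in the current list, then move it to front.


MTF encoding:
'b': index 0 in ['b', 'c', 'd', 'e'] -> ['b', 'c', 'd', 'e']
'e': index 3 in ['b', 'c', 'd', 'e'] -> ['e', 'b', 'c', 'd']
'e': index 0 in ['e', 'b', 'c', 'd'] -> ['e', 'b', 'c', 'd']
'e': index 0 in ['e', 'b', 'c', 'd'] -> ['e', 'b', 'c', 'd']
'c': index 2 in ['e', 'b', 'c', 'd'] -> ['c', 'e', 'b', 'd']
'e': index 1 in ['c', 'e', 'b', 'd'] -> ['e', 'c', 'b', 'd']
'd': index 3 in ['e', 'c', 'b', 'd'] -> ['d', 'e', 'c', 'b']


Output: [0, 3, 0, 0, 2, 1, 3]


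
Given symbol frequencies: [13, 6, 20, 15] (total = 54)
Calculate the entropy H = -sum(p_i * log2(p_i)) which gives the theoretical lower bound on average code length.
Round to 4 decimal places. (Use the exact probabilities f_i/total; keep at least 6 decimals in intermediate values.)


Per-symbol terms -p_i * log2(p_i) with p_i = f_i/54:
  p = 13/54 = 0.240741: log2(p) = -2.054448, -p*log2(p) = 0.494589
  p = 6/54 = 0.111111: log2(p) = -3.169925, -p*log2(p) = 0.352214
  p = 20/54 = 0.370370: log2(p) = -1.432959, -p*log2(p) = 0.530726
  p = 15/54 = 0.277778: log2(p) = -1.847997, -p*log2(p) = 0.513332
H = 0.494589 + 0.352214 + 0.530726 + 0.513332 = 1.890861

H = 1.8909 bits/symbol


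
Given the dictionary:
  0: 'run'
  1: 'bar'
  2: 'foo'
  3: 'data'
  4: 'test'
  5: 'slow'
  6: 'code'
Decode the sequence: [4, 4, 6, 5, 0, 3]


Look up each index in the dictionary:
  4 -> 'test'
  4 -> 'test'
  6 -> 'code'
  5 -> 'slow'
  0 -> 'run'
  3 -> 'data'

Decoded: "test test code slow run data"


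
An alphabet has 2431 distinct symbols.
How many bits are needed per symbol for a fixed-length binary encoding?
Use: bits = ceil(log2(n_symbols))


log2(2431) = 11.2473
Bracket: 2^11 = 2048 < 2431 <= 2^12 = 4096
So ceil(log2(2431)) = 12

bits = ceil(log2(2431)) = ceil(11.2473) = 12 bits


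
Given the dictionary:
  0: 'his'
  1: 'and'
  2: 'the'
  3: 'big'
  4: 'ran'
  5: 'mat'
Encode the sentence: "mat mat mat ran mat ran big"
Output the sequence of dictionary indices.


Look up each word in the dictionary:
  'mat' -> 5
  'mat' -> 5
  'mat' -> 5
  'ran' -> 4
  'mat' -> 5
  'ran' -> 4
  'big' -> 3

Encoded: [5, 5, 5, 4, 5, 4, 3]


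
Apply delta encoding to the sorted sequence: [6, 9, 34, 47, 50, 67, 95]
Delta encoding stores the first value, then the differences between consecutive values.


First value: 6
Deltas:
  9 - 6 = 3
  34 - 9 = 25
  47 - 34 = 13
  50 - 47 = 3
  67 - 50 = 17
  95 - 67 = 28


Delta encoded: [6, 3, 25, 13, 3, 17, 28]


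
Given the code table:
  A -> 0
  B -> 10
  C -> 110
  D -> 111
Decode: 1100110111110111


Decoding:
110 -> C
0 -> A
110 -> C
111 -> D
110 -> C
111 -> D


Result: CACDCD


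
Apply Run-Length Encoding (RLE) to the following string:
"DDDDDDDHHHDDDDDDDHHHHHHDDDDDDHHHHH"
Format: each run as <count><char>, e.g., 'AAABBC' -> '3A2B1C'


Scanning runs left to right:
  i=0: run of 'D' x 7 -> '7D'
  i=7: run of 'H' x 3 -> '3H'
  i=10: run of 'D' x 7 -> '7D'
  i=17: run of 'H' x 6 -> '6H'
  i=23: run of 'D' x 6 -> '6D'
  i=29: run of 'H' x 5 -> '5H'

RLE = 7D3H7D6H6D5H


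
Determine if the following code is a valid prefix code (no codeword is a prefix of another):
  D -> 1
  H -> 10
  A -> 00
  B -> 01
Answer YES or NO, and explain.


Checking each pair (does one codeword prefix another?):
  D='1' vs H='10': prefix -- VIOLATION

NO -- this is NOT a valid prefix code. D (1) is a prefix of H (10).


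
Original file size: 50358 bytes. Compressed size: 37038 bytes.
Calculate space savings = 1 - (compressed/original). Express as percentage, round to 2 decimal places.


ratio = compressed/original = 37038/50358 = 0.735494
savings = 1 - ratio = 1 - 0.735494 = 0.264506
as a percentage: 0.264506 * 100 = 26.45%

Space savings = 1 - 37038/50358 = 26.45%


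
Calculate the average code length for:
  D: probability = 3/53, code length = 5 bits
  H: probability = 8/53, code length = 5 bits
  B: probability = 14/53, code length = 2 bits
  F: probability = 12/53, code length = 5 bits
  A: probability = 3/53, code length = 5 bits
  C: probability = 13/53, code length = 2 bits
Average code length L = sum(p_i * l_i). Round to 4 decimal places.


Weighted contributions p_i * l_i:
  D: (3/53) * 5 = 15/53
  H: (8/53) * 5 = 40/53
  B: (14/53) * 2 = 28/53
  F: (12/53) * 5 = 60/53
  A: (3/53) * 5 = 15/53
  C: (13/53) * 2 = 26/53
Sum = (15 + 40 + 28 + 60 + 15 + 26)/53 = 184/53

L = 184/53 = 3.4717 bits/symbol


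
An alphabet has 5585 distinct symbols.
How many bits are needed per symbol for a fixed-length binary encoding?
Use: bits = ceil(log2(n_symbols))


log2(5585) = 12.4473
Bracket: 2^12 = 4096 < 5585 <= 2^13 = 8192
So ceil(log2(5585)) = 13

bits = ceil(log2(5585)) = ceil(12.4473) = 13 bits


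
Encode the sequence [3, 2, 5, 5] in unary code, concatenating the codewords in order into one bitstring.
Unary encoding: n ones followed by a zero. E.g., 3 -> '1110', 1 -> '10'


Encode each number as n ones followed by a terminating 0:
  3 -> 1110 (4 bits)
  2 -> 110 (3 bits)
  5 -> 111110 (6 bits)
  5 -> 111110 (6 bits)
Total length = 4 + 3 + 6 + 6 = 19 bits.

Unary([3, 2, 5, 5]) = 1110110111110111110 (19 bits)


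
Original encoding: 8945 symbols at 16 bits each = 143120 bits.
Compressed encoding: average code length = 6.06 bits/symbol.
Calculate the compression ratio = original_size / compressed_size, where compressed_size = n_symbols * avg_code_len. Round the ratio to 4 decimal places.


original_size = n_symbols * orig_bits = 8945 * 16 = 143120 bits
compressed_size = n_symbols * avg_code_len = 8945 * 6.06 = 54206.7 bits
ratio = original_size / compressed_size = 143120 / 54206.7 = 2.6403

Compression ratio = 2.6403


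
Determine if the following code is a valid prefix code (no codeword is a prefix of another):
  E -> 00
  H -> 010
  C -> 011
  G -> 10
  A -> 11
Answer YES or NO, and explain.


Checking each pair (does one codeword prefix another?):
  E='00' vs H='010': no prefix
  E='00' vs C='011': no prefix
  E='00' vs G='10': no prefix
  E='00' vs A='11': no prefix
  H='010' vs E='00': no prefix
  H='010' vs C='011': no prefix
  H='010' vs G='10': no prefix
  H='010' vs A='11': no prefix
  C='011' vs E='00': no prefix
  C='011' vs H='010': no prefix
  C='011' vs G='10': no prefix
  C='011' vs A='11': no prefix
  G='10' vs E='00': no prefix
  G='10' vs H='010': no prefix
  G='10' vs C='011': no prefix
  G='10' vs A='11': no prefix
  A='11' vs E='00': no prefix
  A='11' vs H='010': no prefix
  A='11' vs C='011': no prefix
  A='11' vs G='10': no prefix
No violation found over all pairs.

YES -- this is a valid prefix code. No codeword is a prefix of any other codeword.


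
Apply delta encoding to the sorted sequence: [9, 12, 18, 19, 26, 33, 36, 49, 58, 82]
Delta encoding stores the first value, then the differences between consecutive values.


First value: 9
Deltas:
  12 - 9 = 3
  18 - 12 = 6
  19 - 18 = 1
  26 - 19 = 7
  33 - 26 = 7
  36 - 33 = 3
  49 - 36 = 13
  58 - 49 = 9
  82 - 58 = 24


Delta encoded: [9, 3, 6, 1, 7, 7, 3, 13, 9, 24]


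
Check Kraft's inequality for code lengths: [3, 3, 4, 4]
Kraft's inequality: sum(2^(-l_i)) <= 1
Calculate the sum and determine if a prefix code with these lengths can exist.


Sum = 2^(-3) + 2^(-3) + 2^(-4) + 2^(-4)
    = 0.125 + 0.125 + 0.0625 + 0.0625
    = 6/16 = 0.375
Since 0.375 <= 1, Kraft's inequality IS satisfied.
A prefix code with these lengths CAN exist.

Kraft sum = 0.375. Satisfied.


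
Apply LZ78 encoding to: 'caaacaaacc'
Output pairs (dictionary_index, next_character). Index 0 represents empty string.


LZ78 encoding steps:
Dictionary: {0: ''}
Step 1: w='' (idx 0), next='c' -> output (0, 'c'), add 'c' as idx 1
Step 2: w='' (idx 0), next='a' -> output (0, 'a'), add 'a' as idx 2
Step 3: w='a' (idx 2), next='a' -> output (2, 'a'), add 'aa' as idx 3
Step 4: w='c' (idx 1), next='a' -> output (1, 'a'), add 'ca' as idx 4
Step 5: w='aa' (idx 3), next='c' -> output (3, 'c'), add 'aac' as idx 5
Step 6: w='c' (idx 1), end of input -> output (1, '')


Encoded: [(0, 'c'), (0, 'a'), (2, 'a'), (1, 'a'), (3, 'c'), (1, '')]


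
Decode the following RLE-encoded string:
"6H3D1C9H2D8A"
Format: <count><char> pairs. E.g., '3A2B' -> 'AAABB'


Expanding each <count><char> pair:
  6H -> 'HHHHHH'
  3D -> 'DDD'
  1C -> 'C'
  9H -> 'HHHHHHHHH'
  2D -> 'DD'
  8A -> 'AAAAAAAA'

Decoded = HHHHHHDDDCHHHHHHHHHDDAAAAAAAA


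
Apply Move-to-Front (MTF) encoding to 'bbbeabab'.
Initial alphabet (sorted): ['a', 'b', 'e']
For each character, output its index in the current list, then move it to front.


MTF encoding:
'b': index 1 in ['a', 'b', 'e'] -> ['b', 'a', 'e']
'b': index 0 in ['b', 'a', 'e'] -> ['b', 'a', 'e']
'b': index 0 in ['b', 'a', 'e'] -> ['b', 'a', 'e']
'e': index 2 in ['b', 'a', 'e'] -> ['e', 'b', 'a']
'a': index 2 in ['e', 'b', 'a'] -> ['a', 'e', 'b']
'b': index 2 in ['a', 'e', 'b'] -> ['b', 'a', 'e']
'a': index 1 in ['b', 'a', 'e'] -> ['a', 'b', 'e']
'b': index 1 in ['a', 'b', 'e'] -> ['b', 'a', 'e']


Output: [1, 0, 0, 2, 2, 2, 1, 1]


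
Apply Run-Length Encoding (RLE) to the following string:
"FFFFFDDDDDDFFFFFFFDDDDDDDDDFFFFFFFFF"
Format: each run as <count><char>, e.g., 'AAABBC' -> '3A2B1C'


Scanning runs left to right:
  i=0: run of 'F' x 5 -> '5F'
  i=5: run of 'D' x 6 -> '6D'
  i=11: run of 'F' x 7 -> '7F'
  i=18: run of 'D' x 9 -> '9D'
  i=27: run of 'F' x 9 -> '9F'

RLE = 5F6D7F9D9F


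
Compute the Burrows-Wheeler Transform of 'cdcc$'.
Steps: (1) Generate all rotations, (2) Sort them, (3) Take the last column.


Rotations (sorted):
  0: $cdcc -> last char: c
  1: c$cdc -> last char: c
  2: cc$cd -> last char: d
  3: cdcc$ -> last char: $
  4: dcc$c -> last char: c


BWT = ccd$c


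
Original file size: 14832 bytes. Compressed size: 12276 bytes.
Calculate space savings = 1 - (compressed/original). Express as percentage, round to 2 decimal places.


ratio = compressed/original = 12276/14832 = 0.82767
savings = 1 - ratio = 1 - 0.82767 = 0.17233
as a percentage: 0.17233 * 100 = 17.23%

Space savings = 1 - 12276/14832 = 17.23%


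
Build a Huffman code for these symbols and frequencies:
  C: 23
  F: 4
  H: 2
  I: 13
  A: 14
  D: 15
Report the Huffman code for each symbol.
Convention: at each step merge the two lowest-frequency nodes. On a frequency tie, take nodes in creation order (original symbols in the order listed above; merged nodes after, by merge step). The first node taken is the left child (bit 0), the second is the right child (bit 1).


Huffman tree construction:
Step 1: Merge H(2) + F(4) = 6
Step 2: Merge (H+F)(6) + I(13) = 19
Step 3: Merge A(14) + D(15) = 29
Step 4: Merge ((H+F)+I)(19) + C(23) = 42
Step 5: Merge (A+D)(29) + (((H+F)+I)+C)(42) = 71
Read each symbol's code off the tree from the root (left child = 0, right child = 1).

Codes:
  C: 11 (length 2)
  F: 1001 (length 4)
  H: 1000 (length 4)
  I: 101 (length 3)
  A: 00 (length 2)
  D: 01 (length 2)
Average code length: 167/71 = 2.3521 bits/symbol


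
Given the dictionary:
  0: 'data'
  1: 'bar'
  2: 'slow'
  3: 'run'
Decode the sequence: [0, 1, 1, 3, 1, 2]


Look up each index in the dictionary:
  0 -> 'data'
  1 -> 'bar'
  1 -> 'bar'
  3 -> 'run'
  1 -> 'bar'
  2 -> 'slow'

Decoded: "data bar bar run bar slow"


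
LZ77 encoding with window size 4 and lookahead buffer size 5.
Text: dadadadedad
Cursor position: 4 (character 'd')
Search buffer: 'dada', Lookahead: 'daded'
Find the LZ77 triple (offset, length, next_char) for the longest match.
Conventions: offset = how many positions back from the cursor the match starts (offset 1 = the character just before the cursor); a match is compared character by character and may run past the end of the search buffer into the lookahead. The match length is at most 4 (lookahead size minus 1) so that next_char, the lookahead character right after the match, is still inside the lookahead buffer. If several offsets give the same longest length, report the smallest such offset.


Try each offset into the search buffer:
  offset=1 (pos 3, char 'a'): match length 0
  offset=2 (pos 2, char 'd'): match length 3
  offset=3 (pos 1, char 'a'): match length 0
  offset=4 (pos 0, char 'd'): match length 3
Longest match has length 3, found at offsets 2, 4; take the smallest, offset 2.
next_char = character at position 4 + 3 = 7 -> 'e'

Best match: offset=2, length=3 (matching 'dad' starting at position 2)
LZ77 triple: (2, 3, 'e')


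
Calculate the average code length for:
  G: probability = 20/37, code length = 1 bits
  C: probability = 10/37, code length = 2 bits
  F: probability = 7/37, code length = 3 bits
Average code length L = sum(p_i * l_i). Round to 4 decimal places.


Weighted contributions p_i * l_i:
  G: (20/37) * 1 = 20/37
  C: (10/37) * 2 = 20/37
  F: (7/37) * 3 = 21/37
Sum = (20 + 20 + 21)/37 = 61/37

L = 61/37 = 1.6486 bits/symbol


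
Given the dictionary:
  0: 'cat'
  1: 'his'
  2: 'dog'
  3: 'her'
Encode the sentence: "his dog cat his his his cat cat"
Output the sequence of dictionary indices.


Look up each word in the dictionary:
  'his' -> 1
  'dog' -> 2
  'cat' -> 0
  'his' -> 1
  'his' -> 1
  'his' -> 1
  'cat' -> 0
  'cat' -> 0

Encoded: [1, 2, 0, 1, 1, 1, 0, 0]


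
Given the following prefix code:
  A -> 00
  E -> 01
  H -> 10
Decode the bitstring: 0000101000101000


Decoding step by step:
Bits 00 -> A
Bits 00 -> A
Bits 10 -> H
Bits 10 -> H
Bits 00 -> A
Bits 10 -> H
Bits 10 -> H
Bits 00 -> A


Decoded message: AAHHAHHA


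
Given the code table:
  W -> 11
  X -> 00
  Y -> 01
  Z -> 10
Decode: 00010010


Decoding:
00 -> X
01 -> Y
00 -> X
10 -> Z


Result: XYXZ


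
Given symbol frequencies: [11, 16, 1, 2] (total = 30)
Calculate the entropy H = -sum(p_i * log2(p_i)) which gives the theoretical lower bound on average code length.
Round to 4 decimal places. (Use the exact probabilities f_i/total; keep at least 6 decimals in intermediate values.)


Per-symbol terms -p_i * log2(p_i) with p_i = f_i/30:
  p = 11/30 = 0.366667: log2(p) = -1.447459, -p*log2(p) = 0.530735
  p = 16/30 = 0.533333: log2(p) = -0.906891, -p*log2(p) = 0.483675
  p = 1/30 = 0.033333: log2(p) = -4.906891, -p*log2(p) = 0.163563
  p = 2/30 = 0.066667: log2(p) = -3.906891, -p*log2(p) = 0.260459
H = 0.530735 + 0.483675 + 0.163563 + 0.260459 = 1.438432

H = 1.4384 bits/symbol


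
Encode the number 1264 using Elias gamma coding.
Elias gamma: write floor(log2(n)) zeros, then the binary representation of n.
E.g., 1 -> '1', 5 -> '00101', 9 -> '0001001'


num_bits = floor(log2(1264)) + 1 = 11
leading_zeros = num_bits - 1 = 10
binary(1264) = 10011110000

Elias gamma(1264) = '0000000000' + '10011110000' = 000000000010011110000 (21 bits)


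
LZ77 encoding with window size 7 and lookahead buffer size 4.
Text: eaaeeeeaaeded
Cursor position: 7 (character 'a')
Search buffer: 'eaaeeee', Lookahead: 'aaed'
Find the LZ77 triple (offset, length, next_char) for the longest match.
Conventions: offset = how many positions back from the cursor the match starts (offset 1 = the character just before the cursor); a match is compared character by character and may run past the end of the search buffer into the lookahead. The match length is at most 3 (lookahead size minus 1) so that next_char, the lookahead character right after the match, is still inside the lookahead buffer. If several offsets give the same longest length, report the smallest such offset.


Try each offset into the search buffer:
  offset=1 (pos 6, char 'e'): match length 0
  offset=2 (pos 5, char 'e'): match length 0
  offset=3 (pos 4, char 'e'): match length 0
  offset=4 (pos 3, char 'e'): match length 0
  offset=5 (pos 2, char 'a'): match length 1
  offset=6 (pos 1, char 'a'): match length 3
  offset=7 (pos 0, char 'e'): match length 0
Longest match has length 3 at offset 6.
next_char = character at position 7 + 3 = 10 -> 'd'

Best match: offset=6, length=3 (matching 'aae' starting at position 1)
LZ77 triple: (6, 3, 'd')


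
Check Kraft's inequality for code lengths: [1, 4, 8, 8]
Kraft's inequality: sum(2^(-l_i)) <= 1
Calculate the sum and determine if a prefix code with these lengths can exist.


Sum = 2^(-1) + 2^(-4) + 2^(-8) + 2^(-8)
    = 0.5 + 0.0625 + 0.00390625 + 0.00390625
    = 146/256 = 0.5703125
Since 0.5703125 <= 1, Kraft's inequality IS satisfied.
A prefix code with these lengths CAN exist.

Kraft sum = 0.5703125. Satisfied.


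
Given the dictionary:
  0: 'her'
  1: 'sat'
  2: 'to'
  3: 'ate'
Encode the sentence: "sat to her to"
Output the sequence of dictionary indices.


Look up each word in the dictionary:
  'sat' -> 1
  'to' -> 2
  'her' -> 0
  'to' -> 2

Encoded: [1, 2, 0, 2]


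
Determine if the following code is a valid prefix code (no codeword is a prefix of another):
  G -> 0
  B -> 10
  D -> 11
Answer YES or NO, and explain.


Checking each pair (does one codeword prefix another?):
  G='0' vs B='10': no prefix
  G='0' vs D='11': no prefix
  B='10' vs G='0': no prefix
  B='10' vs D='11': no prefix
  D='11' vs G='0': no prefix
  D='11' vs B='10': no prefix
No violation found over all pairs.

YES -- this is a valid prefix code. No codeword is a prefix of any other codeword.


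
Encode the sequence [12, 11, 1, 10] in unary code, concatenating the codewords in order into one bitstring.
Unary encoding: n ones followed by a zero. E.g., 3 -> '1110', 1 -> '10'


Encode each number as n ones followed by a terminating 0:
  12 -> 1111111111110 (13 bits)
  11 -> 111111111110 (12 bits)
  1 -> 10 (2 bits)
  10 -> 11111111110 (11 bits)
Total length = 13 + 12 + 2 + 11 = 38 bits.

Unary([12, 11, 1, 10]) = 11111111111101111111111101011111111110 (38 bits)


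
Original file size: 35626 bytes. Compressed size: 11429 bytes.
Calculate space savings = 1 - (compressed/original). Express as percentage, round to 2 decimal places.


ratio = compressed/original = 11429/35626 = 0.320805
savings = 1 - ratio = 1 - 0.320805 = 0.679195
as a percentage: 0.679195 * 100 = 67.92%

Space savings = 1 - 11429/35626 = 67.92%


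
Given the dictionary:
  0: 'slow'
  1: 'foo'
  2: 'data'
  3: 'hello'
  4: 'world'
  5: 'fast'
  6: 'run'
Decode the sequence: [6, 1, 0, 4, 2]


Look up each index in the dictionary:
  6 -> 'run'
  1 -> 'foo'
  0 -> 'slow'
  4 -> 'world'
  2 -> 'data'

Decoded: "run foo slow world data"


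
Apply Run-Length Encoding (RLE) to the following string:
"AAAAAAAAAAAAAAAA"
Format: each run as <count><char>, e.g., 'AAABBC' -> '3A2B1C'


Scanning runs left to right:
  i=0: run of 'A' x 16 -> '16A'

RLE = 16A


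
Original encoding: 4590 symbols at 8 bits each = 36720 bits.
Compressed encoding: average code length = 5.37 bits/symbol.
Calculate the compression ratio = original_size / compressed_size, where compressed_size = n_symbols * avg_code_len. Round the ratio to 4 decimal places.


original_size = n_symbols * orig_bits = 4590 * 8 = 36720 bits
compressed_size = n_symbols * avg_code_len = 4590 * 5.37 = 24648.3 bits
ratio = original_size / compressed_size = 36720 / 24648.3 = 1.4898

Compression ratio = 1.4898


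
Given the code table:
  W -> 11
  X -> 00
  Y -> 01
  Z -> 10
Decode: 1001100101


Decoding:
10 -> Z
01 -> Y
10 -> Z
01 -> Y
01 -> Y


Result: ZYZYY


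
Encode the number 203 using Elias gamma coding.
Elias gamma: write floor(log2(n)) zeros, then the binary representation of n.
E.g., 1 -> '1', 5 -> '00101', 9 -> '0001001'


num_bits = floor(log2(203)) + 1 = 8
leading_zeros = num_bits - 1 = 7
binary(203) = 11001011

Elias gamma(203) = '0000000' + '11001011' = 000000011001011 (15 bits)


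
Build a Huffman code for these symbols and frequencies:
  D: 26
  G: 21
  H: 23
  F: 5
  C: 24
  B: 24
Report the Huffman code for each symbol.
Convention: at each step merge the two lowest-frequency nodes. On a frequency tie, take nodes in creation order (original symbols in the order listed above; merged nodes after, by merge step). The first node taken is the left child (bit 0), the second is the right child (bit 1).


Huffman tree construction:
Step 1: Merge F(5) + G(21) = 26
Step 2: Merge H(23) + C(24) = 47
Step 3: Merge B(24) + D(26) = 50
Step 4: Merge (F+G)(26) + (H+C)(47) = 73
Step 5: Merge (B+D)(50) + ((F+G)+(H+C))(73) = 123
Read each symbol's code off the tree from the root (left child = 0, right child = 1).

Codes:
  D: 01 (length 2)
  G: 101 (length 3)
  H: 110 (length 3)
  F: 100 (length 3)
  C: 111 (length 3)
  B: 00 (length 2)
Average code length: 319/123 = 2.5935 bits/symbol


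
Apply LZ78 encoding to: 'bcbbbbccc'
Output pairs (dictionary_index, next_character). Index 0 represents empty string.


LZ78 encoding steps:
Dictionary: {0: ''}
Step 1: w='' (idx 0), next='b' -> output (0, 'b'), add 'b' as idx 1
Step 2: w='' (idx 0), next='c' -> output (0, 'c'), add 'c' as idx 2
Step 3: w='b' (idx 1), next='b' -> output (1, 'b'), add 'bb' as idx 3
Step 4: w='bb' (idx 3), next='c' -> output (3, 'c'), add 'bbc' as idx 4
Step 5: w='c' (idx 2), next='c' -> output (2, 'c'), add 'cc' as idx 5


Encoded: [(0, 'b'), (0, 'c'), (1, 'b'), (3, 'c'), (2, 'c')]


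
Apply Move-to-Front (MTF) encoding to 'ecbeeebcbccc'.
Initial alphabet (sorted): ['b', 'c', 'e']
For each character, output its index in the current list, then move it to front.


MTF encoding:
'e': index 2 in ['b', 'c', 'e'] -> ['e', 'b', 'c']
'c': index 2 in ['e', 'b', 'c'] -> ['c', 'e', 'b']
'b': index 2 in ['c', 'e', 'b'] -> ['b', 'c', 'e']
'e': index 2 in ['b', 'c', 'e'] -> ['e', 'b', 'c']
'e': index 0 in ['e', 'b', 'c'] -> ['e', 'b', 'c']
'e': index 0 in ['e', 'b', 'c'] -> ['e', 'b', 'c']
'b': index 1 in ['e', 'b', 'c'] -> ['b', 'e', 'c']
'c': index 2 in ['b', 'e', 'c'] -> ['c', 'b', 'e']
'b': index 1 in ['c', 'b', 'e'] -> ['b', 'c', 'e']
'c': index 1 in ['b', 'c', 'e'] -> ['c', 'b', 'e']
'c': index 0 in ['c', 'b', 'e'] -> ['c', 'b', 'e']
'c': index 0 in ['c', 'b', 'e'] -> ['c', 'b', 'e']


Output: [2, 2, 2, 2, 0, 0, 1, 2, 1, 1, 0, 0]


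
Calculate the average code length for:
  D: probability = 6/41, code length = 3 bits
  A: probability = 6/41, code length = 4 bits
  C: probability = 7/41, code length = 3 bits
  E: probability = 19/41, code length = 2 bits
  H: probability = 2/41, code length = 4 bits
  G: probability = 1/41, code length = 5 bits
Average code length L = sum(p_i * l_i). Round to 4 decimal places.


Weighted contributions p_i * l_i:
  D: (6/41) * 3 = 18/41
  A: (6/41) * 4 = 24/41
  C: (7/41) * 3 = 21/41
  E: (19/41) * 2 = 38/41
  H: (2/41) * 4 = 8/41
  G: (1/41) * 5 = 5/41
Sum = (18 + 24 + 21 + 38 + 8 + 5)/41 = 114/41

L = 114/41 = 2.7805 bits/symbol


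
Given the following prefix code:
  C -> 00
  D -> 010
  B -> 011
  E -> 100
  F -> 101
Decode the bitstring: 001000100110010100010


Decoding step by step:
Bits 00 -> C
Bits 100 -> E
Bits 010 -> D
Bits 011 -> B
Bits 00 -> C
Bits 101 -> F
Bits 00 -> C
Bits 010 -> D


Decoded message: CEDBCFCD


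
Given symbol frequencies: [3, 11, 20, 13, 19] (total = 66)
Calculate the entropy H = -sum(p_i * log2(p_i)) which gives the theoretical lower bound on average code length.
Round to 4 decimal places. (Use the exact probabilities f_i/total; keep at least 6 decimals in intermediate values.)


Per-symbol terms -p_i * log2(p_i) with p_i = f_i/66:
  p = 3/66 = 0.045455: log2(p) = -4.459432, -p*log2(p) = 0.202701
  p = 11/66 = 0.166667: log2(p) = -2.584963, -p*log2(p) = 0.430827
  p = 20/66 = 0.303030: log2(p) = -1.722466, -p*log2(p) = 0.521959
  p = 13/66 = 0.196970: log2(p) = -2.343954, -p*log2(p) = 0.461688
  p = 19/66 = 0.287879: log2(p) = -1.796467, -p*log2(p) = 0.517165
H = 0.202701 + 0.430827 + 0.521959 + 0.461688 + 0.517165 = 2.134340

H = 2.1343 bits/symbol


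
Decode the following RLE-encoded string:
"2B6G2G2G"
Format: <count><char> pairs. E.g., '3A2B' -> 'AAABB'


Expanding each <count><char> pair:
  2B -> 'BB'
  6G -> 'GGGGGG'
  2G -> 'GG'
  2G -> 'GG'

Decoded = BBGGGGGGGGGG


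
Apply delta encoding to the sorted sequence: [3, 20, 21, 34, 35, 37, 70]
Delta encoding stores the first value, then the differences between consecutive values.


First value: 3
Deltas:
  20 - 3 = 17
  21 - 20 = 1
  34 - 21 = 13
  35 - 34 = 1
  37 - 35 = 2
  70 - 37 = 33


Delta encoded: [3, 17, 1, 13, 1, 2, 33]


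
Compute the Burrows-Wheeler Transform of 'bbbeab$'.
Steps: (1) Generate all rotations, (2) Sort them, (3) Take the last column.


Rotations (sorted):
  0: $bbbeab -> last char: b
  1: ab$bbbe -> last char: e
  2: b$bbbea -> last char: a
  3: bbbeab$ -> last char: $
  4: bbeab$b -> last char: b
  5: beab$bb -> last char: b
  6: eab$bbb -> last char: b


BWT = bea$bbb


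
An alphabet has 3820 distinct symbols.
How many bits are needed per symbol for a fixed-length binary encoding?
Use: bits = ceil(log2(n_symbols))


log2(3820) = 11.8994
Bracket: 2^11 = 2048 < 3820 <= 2^12 = 4096
So ceil(log2(3820)) = 12

bits = ceil(log2(3820)) = ceil(11.8994) = 12 bits


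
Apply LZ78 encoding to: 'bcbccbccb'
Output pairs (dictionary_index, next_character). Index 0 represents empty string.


LZ78 encoding steps:
Dictionary: {0: ''}
Step 1: w='' (idx 0), next='b' -> output (0, 'b'), add 'b' as idx 1
Step 2: w='' (idx 0), next='c' -> output (0, 'c'), add 'c' as idx 2
Step 3: w='b' (idx 1), next='c' -> output (1, 'c'), add 'bc' as idx 3
Step 4: w='c' (idx 2), next='b' -> output (2, 'b'), add 'cb' as idx 4
Step 5: w='c' (idx 2), next='c' -> output (2, 'c'), add 'cc' as idx 5
Step 6: w='b' (idx 1), end of input -> output (1, '')


Encoded: [(0, 'b'), (0, 'c'), (1, 'c'), (2, 'b'), (2, 'c'), (1, '')]


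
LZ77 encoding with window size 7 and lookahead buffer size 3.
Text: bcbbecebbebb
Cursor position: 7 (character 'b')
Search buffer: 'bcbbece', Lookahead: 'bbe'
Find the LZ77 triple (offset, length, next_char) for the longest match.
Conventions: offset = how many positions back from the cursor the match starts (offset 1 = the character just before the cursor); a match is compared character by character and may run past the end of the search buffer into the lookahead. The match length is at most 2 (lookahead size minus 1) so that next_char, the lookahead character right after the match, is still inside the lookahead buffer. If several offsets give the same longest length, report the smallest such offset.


Try each offset into the search buffer:
  offset=1 (pos 6, char 'e'): match length 0
  offset=2 (pos 5, char 'c'): match length 0
  offset=3 (pos 4, char 'e'): match length 0
  offset=4 (pos 3, char 'b'): match length 1
  offset=5 (pos 2, char 'b'): match length 2
  offset=6 (pos 1, char 'c'): match length 0
  offset=7 (pos 0, char 'b'): match length 1
Longest match has length 2 at offset 5.
next_char = character at position 7 + 2 = 9 -> 'e'

Best match: offset=5, length=2 (matching 'bb' starting at position 2)
LZ77 triple: (5, 2, 'e')


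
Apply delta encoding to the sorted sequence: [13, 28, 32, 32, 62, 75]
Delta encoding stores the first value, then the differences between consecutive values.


First value: 13
Deltas:
  28 - 13 = 15
  32 - 28 = 4
  32 - 32 = 0
  62 - 32 = 30
  75 - 62 = 13


Delta encoded: [13, 15, 4, 0, 30, 13]


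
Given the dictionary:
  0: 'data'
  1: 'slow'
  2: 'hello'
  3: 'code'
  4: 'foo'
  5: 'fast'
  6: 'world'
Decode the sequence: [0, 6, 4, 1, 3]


Look up each index in the dictionary:
  0 -> 'data'
  6 -> 'world'
  4 -> 'foo'
  1 -> 'slow'
  3 -> 'code'

Decoded: "data world foo slow code"


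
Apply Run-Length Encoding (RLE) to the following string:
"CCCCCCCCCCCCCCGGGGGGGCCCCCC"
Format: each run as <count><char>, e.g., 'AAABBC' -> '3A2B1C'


Scanning runs left to right:
  i=0: run of 'C' x 14 -> '14C'
  i=14: run of 'G' x 7 -> '7G'
  i=21: run of 'C' x 6 -> '6C'

RLE = 14C7G6C


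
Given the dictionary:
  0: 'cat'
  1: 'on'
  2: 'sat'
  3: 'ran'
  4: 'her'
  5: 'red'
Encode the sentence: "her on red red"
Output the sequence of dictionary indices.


Look up each word in the dictionary:
  'her' -> 4
  'on' -> 1
  'red' -> 5
  'red' -> 5

Encoded: [4, 1, 5, 5]


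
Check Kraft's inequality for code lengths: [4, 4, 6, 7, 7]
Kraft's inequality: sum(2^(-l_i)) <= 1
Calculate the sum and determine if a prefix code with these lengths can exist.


Sum = 2^(-4) + 2^(-4) + 2^(-6) + 2^(-7) + 2^(-7)
    = 0.0625 + 0.0625 + 0.015625 + 0.0078125 + 0.0078125
    = 20/128 = 0.15625
Since 0.15625 <= 1, Kraft's inequality IS satisfied.
A prefix code with these lengths CAN exist.

Kraft sum = 0.15625. Satisfied.


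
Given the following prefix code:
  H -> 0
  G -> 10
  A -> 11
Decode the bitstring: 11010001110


Decoding step by step:
Bits 11 -> A
Bits 0 -> H
Bits 10 -> G
Bits 0 -> H
Bits 0 -> H
Bits 11 -> A
Bits 10 -> G


Decoded message: AHGHHAG


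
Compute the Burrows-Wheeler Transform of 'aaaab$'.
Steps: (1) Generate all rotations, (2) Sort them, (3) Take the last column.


Rotations (sorted):
  0: $aaaab -> last char: b
  1: aaaab$ -> last char: $
  2: aaab$a -> last char: a
  3: aab$aa -> last char: a
  4: ab$aaa -> last char: a
  5: b$aaaa -> last char: a


BWT = b$aaaa


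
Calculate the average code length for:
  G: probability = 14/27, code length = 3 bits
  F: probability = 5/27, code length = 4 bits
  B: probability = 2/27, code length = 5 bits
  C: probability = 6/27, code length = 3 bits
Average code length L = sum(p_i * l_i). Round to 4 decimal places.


Weighted contributions p_i * l_i:
  G: (14/27) * 3 = 42/27
  F: (5/27) * 4 = 20/27
  B: (2/27) * 5 = 10/27
  C: (6/27) * 3 = 18/27
Sum = (42 + 20 + 10 + 18)/27 = 90/27

L = 90/27 = 3.3333 bits/symbol


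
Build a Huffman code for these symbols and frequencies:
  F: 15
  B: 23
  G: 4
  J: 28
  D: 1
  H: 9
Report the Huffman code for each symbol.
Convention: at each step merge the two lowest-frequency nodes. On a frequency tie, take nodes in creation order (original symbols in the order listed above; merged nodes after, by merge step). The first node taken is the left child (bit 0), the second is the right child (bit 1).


Huffman tree construction:
Step 1: Merge D(1) + G(4) = 5
Step 2: Merge (D+G)(5) + H(9) = 14
Step 3: Merge ((D+G)+H)(14) + F(15) = 29
Step 4: Merge B(23) + J(28) = 51
Step 5: Merge (((D+G)+H)+F)(29) + (B+J)(51) = 80
Read each symbol's code off the tree from the root (left child = 0, right child = 1).

Codes:
  F: 01 (length 2)
  B: 10 (length 2)
  G: 0001 (length 4)
  J: 11 (length 2)
  D: 0000 (length 4)
  H: 001 (length 3)
Average code length: 179/80 = 2.2375 bits/symbol


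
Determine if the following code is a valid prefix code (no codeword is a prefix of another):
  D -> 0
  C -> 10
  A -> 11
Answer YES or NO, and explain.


Checking each pair (does one codeword prefix another?):
  D='0' vs C='10': no prefix
  D='0' vs A='11': no prefix
  C='10' vs D='0': no prefix
  C='10' vs A='11': no prefix
  A='11' vs D='0': no prefix
  A='11' vs C='10': no prefix
No violation found over all pairs.

YES -- this is a valid prefix code. No codeword is a prefix of any other codeword.
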